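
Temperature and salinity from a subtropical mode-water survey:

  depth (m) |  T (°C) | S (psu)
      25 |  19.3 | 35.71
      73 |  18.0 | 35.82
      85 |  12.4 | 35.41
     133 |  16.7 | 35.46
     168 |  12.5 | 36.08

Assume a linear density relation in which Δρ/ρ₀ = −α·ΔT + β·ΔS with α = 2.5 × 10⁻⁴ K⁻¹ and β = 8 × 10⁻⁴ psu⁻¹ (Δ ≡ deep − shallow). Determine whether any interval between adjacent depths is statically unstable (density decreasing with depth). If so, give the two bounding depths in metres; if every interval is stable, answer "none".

85–133 m

Evaluate Δρ/ρ₀ = −αΔT + βΔS across each adjacent pair:
  25–73 m: −αΔT+βΔS = −(2.5 × 10⁻⁴)(-1.3)+(8 × 10⁻⁴)(+0.11) = 4.1 × 10⁻⁴ → stable
  73–85 m: −αΔT+βΔS = −(2.5 × 10⁻⁴)(-5.6)+(8 × 10⁻⁴)(-0.41) = 1.1 × 10⁻³ → stable
  85–133 m: −αΔT+βΔS = −(2.5 × 10⁻⁴)(+4.3)+(8 × 10⁻⁴)(+0.05) = -1.0 × 10⁻³ → UNSTABLE
  133–168 m: −αΔT+βΔS = −(2.5 × 10⁻⁴)(-4.2)+(8 × 10⁻⁴)(+0.62) = 1.5 × 10⁻³ → stable
The 85–133 m interval has Δρ < 0: lighter water underlies denser water.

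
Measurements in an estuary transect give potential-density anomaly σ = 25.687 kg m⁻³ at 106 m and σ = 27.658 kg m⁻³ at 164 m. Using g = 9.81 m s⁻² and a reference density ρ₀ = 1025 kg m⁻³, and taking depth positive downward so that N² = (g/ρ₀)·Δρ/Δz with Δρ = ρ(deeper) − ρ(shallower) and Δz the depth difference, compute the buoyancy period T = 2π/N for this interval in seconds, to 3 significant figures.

348 s

Δρ = 1027.658 − 1025.687 = 1.971 kg m⁻³ over Δz = 164 − 106 = 58 m.
N² = (9.81/1025) × (1.971/58) = 3.2524 × 10⁻⁴ s⁻².
N = √(3.2524 × 10⁻⁴) = 0.018034 rad s⁻¹, so T = 2π/N = 348.41 s ≈ 348 s.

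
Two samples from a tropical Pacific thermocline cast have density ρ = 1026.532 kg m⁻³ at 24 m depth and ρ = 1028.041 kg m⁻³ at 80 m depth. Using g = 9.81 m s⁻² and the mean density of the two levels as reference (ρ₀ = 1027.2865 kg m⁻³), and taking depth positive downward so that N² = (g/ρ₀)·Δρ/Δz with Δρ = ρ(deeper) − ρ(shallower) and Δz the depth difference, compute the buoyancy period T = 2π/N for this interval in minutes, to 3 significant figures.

6.53 min

Δρ = 1028.041 − 1026.532 = 1.509 kg m⁻³ over Δz = 80 − 24 = 56 m.
N² = (9.81/1027.2865) × (1.509/56) = 2.5732 × 10⁻⁴ s⁻².
N = √(2.5732 × 10⁻⁴) = 0.016041 rad s⁻¹, so T = 2π/N = 391.70 s = 6.5283 min ≈ 6.53 min.
A positive N² confirms static stability across the interval.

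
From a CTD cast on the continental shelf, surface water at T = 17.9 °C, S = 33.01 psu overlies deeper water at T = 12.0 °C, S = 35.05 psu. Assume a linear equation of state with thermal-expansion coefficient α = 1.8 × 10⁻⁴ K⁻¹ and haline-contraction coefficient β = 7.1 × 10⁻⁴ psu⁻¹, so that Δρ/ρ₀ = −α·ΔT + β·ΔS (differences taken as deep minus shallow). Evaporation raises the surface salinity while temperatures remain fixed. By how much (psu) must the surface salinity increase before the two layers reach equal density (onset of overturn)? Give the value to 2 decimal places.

Neutral buoyancy requires −α(T_deep − T_surf) + β(S_deep − S_surf′) = 0.
S_surf′ = S_deep − (α/β)·ΔT = 35.05 − (1.8 × 10⁻⁴/7.1 × 10⁻⁴)·(-5.9) = 36.5458 psu.
Increase required: 36.5458 − 33.01 = 3.5358 psu.

3.54 psu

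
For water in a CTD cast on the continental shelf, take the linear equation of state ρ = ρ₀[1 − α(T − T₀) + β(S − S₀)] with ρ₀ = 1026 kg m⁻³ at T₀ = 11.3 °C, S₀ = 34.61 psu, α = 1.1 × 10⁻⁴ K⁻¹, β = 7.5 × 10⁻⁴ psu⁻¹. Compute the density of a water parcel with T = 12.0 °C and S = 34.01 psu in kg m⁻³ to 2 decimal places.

1025.46 kg m⁻³

T − T₀ = +0.7 K, S − S₀ = -0.60 psu.
Bracket = 1 − α·(+0.7) + β·(-0.60) = 1 + (-5.27 × 10⁻⁴) = 0.9994730.
ρ = 1026 × 0.9994730 = 1025.46 kg m⁻³.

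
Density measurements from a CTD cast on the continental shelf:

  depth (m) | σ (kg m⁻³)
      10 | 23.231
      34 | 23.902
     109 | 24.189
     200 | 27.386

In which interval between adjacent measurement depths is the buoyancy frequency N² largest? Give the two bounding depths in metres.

Compute the density gradient over each adjacent pair:
  10–34 m: Δρ/Δz = 0.671/24 = 0.028 kg m⁻⁴
  34–109 m: Δρ/Δz = 0.287/75 = 3.8 × 10⁻³ kg m⁻⁴
  109–200 m: Δρ/Δz = 3.197/91 = 0.035 kg m⁻⁴
The largest gradient is in the 109–200 m interval — the pycnocline.

109–200 m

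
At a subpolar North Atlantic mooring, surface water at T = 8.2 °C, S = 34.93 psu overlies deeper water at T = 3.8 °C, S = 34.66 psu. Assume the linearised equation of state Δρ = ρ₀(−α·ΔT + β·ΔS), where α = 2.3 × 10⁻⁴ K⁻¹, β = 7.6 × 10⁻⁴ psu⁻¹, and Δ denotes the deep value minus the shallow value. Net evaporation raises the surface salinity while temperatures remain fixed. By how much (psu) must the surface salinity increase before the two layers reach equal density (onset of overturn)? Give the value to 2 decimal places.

1.06 psu

Neutral buoyancy requires −α(T_deep − T_surf) + β(S_deep − S_surf′) = 0.
S_surf′ = S_deep − (α/β)·ΔT = 34.66 − (2.3 × 10⁻⁴/7.6 × 10⁻⁴)·(-4.4) = 35.9916 psu.
Increase required: 35.9916 − 34.93 = 1.0616 psu.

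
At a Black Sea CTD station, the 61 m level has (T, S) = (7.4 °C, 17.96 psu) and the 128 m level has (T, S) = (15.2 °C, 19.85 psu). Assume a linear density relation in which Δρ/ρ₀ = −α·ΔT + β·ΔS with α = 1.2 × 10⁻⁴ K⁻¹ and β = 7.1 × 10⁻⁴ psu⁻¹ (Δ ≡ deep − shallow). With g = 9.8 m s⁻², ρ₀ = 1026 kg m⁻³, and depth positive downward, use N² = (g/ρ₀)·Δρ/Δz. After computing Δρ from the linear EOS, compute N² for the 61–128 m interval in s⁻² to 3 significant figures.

5.94 × 10⁻⁵ s⁻²

ΔT = +7.8 K, ΔS = +1.89 psu (deep − shallow).
Δρ/ρ₀ = −αΔT + βΔS = -9.36 × 10⁻⁴ + 1.3419 × 10⁻³ = 4.059 × 10⁻⁴, so Δρ ≈ 0.4165 kg m⁻³.
N² = (g/ρ₀)·Δρ/Δz = g·(Δρ/ρ₀)/Δz = 9.8 × 4.059 × 10⁻⁴ / 67 = 5.9370 × 10⁻⁵ s⁻² ≈ 5.94 × 10⁻⁵ s⁻².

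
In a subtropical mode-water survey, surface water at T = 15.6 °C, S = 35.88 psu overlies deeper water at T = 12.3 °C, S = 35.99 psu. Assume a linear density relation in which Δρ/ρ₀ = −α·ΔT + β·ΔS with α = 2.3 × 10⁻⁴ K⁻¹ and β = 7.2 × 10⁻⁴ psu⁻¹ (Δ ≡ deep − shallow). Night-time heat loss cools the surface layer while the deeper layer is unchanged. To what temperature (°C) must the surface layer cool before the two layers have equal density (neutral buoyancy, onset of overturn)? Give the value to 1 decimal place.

Neutral buoyancy requires Δρ = 0, i.e. −α(T_deep − T_surf′) + β(S_deep − S_surf) = 0.
T_surf′ = T_deep − (β/α)·ΔS = 12.3 − (7.2 × 10⁻⁴/2.3 × 10⁻⁴)·(+0.11) = 11.956 °C.
Cooling required: 15.6 − (11.956) = 3.644 °C.

12.0 °C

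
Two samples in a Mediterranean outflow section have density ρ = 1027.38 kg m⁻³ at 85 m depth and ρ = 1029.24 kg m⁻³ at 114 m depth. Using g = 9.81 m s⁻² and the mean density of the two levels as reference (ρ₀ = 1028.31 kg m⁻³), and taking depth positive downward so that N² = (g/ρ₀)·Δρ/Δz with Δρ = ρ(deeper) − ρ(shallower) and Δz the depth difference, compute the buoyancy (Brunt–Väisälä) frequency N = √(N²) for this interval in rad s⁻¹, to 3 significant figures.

0.0247 rad s⁻¹

Δρ = 1029.24 − 1027.38 = 1.86 kg m⁻³ over Δz = 114 − 85 = 29 m.
N² = (9.81/1028.31) × (1.86/29) = 6.1187 × 10⁻⁴ s⁻².
N = √(6.1187 × 10⁻⁴) = 0.024736 rad s⁻¹ ≈ 0.0247 rad s⁻¹.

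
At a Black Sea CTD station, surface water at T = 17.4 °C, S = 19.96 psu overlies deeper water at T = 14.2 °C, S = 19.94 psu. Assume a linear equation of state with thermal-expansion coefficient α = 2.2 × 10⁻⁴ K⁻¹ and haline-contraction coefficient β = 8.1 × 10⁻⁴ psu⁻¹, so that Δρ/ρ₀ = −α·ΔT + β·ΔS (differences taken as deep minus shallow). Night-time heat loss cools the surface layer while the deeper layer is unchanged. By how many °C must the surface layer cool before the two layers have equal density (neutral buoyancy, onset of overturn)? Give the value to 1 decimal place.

3.1 °C

Neutral buoyancy requires Δρ = 0, i.e. −α(T_deep − T_surf′) + β(S_deep − S_surf) = 0.
T_surf′ = T_deep − (β/α)·ΔS = 14.2 − (8.1 × 10⁻⁴/2.2 × 10⁻⁴)·(-0.02) = 14.274 °C.
Cooling required: 17.4 − (14.274) = 3.126 °C.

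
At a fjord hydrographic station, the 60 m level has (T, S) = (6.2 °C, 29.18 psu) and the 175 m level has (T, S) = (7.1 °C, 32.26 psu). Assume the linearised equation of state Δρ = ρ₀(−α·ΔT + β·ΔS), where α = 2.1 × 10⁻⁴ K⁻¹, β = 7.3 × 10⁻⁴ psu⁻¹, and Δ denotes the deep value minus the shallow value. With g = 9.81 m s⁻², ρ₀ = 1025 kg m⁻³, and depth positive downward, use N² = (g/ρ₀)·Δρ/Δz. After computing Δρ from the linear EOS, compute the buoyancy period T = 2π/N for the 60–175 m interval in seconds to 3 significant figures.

474 s

ΔT = +0.9 K, ΔS = +3.08 psu (deep − shallow).
Δρ/ρ₀ = −αΔT + βΔS = -1.89 × 10⁻⁴ + 2.2484 × 10⁻³ = 2.0594 × 10⁻³, so Δρ ≈ 2.111 kg m⁻³.
N² = (g/ρ₀)·Δρ/Δz = g·(Δρ/ρ₀)/Δz = 9.81 × 2.0594 × 10⁻³ / 115 = 1.7568 × 10⁻⁴ s⁻².
N = √(1.7568 × 10⁻⁴) = 0.013254 rad s⁻¹ → T = 2π/N = 474.06 s ≈ 474 s.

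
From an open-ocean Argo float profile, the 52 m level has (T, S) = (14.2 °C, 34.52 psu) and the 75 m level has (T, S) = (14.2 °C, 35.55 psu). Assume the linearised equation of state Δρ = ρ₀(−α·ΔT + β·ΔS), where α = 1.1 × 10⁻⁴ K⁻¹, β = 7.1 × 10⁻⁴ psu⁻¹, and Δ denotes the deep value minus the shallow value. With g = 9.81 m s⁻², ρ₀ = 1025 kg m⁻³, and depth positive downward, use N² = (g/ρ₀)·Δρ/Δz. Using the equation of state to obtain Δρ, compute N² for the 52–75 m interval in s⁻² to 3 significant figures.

ΔT = +0.0 K, ΔS = +1.03 psu (deep − shallow).
Δρ/ρ₀ = −αΔT + βΔS = 0 + 7.313 × 10⁻⁴ = 7.313 × 10⁻⁴, so Δρ ≈ 0.7496 kg m⁻³.
N² = (g/ρ₀)·Δρ/Δz = g·(Δρ/ρ₀)/Δz = 9.81 × 7.313 × 10⁻⁴ / 23 = 3.1192 × 10⁻⁴ s⁻² ≈ 3.12 × 10⁻⁴ s⁻².

3.12 × 10⁻⁴ s⁻²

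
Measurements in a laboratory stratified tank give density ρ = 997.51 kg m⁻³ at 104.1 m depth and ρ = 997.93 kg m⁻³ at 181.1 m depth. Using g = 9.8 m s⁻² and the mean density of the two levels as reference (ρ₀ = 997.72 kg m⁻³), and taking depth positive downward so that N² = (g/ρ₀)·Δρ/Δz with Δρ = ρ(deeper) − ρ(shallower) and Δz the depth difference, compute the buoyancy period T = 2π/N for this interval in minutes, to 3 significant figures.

Δρ = 997.93 − 997.51 = 0.42 kg m⁻³ over Δz = 181.1 − 104.1 = 77 m.
N² = (9.8/997.72) × (0.42/77) = 5.3577 × 10⁻⁵ s⁻².
N = √(5.3577 × 10⁻⁵) = 7.3196 × 10⁻³ rad s⁻¹, so T = 2π/N = 858.41 s = 14.307 min ≈ 14.3 min.

14.3 min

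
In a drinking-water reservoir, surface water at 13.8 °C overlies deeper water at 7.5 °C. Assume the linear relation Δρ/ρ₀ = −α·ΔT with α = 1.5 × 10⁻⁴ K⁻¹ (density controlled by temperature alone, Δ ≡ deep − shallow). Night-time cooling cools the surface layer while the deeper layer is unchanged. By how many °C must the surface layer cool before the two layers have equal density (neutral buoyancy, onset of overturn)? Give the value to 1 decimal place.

6.3 °C

With temperature the only control, equal density requires T_surf′ = T_deep.
T_surf′ = 7.5 °C.
Cooling required: 13.8 − 7.5 = 6.3 °C.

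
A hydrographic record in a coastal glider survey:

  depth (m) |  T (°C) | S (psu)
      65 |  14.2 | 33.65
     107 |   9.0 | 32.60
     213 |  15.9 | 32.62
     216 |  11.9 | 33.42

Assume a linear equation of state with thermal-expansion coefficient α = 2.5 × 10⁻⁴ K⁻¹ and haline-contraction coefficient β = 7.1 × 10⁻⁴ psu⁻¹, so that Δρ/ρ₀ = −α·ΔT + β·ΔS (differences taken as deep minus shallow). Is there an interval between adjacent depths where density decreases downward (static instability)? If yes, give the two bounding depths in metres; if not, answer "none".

107–213 m

Evaluate Δρ/ρ₀ = −αΔT + βΔS across each adjacent pair:
  65–107 m: −αΔT+βΔS = −(2.5 × 10⁻⁴)(-5.2)+(7.1 × 10⁻⁴)(-1.05) = 5.5 × 10⁻⁴ → stable
  107–213 m: −αΔT+βΔS = −(2.5 × 10⁻⁴)(+6.9)+(7.1 × 10⁻⁴)(+0.02) = -1.7 × 10⁻³ → UNSTABLE
  213–216 m: −αΔT+βΔS = −(2.5 × 10⁻⁴)(-4.0)+(7.1 × 10⁻⁴)(+0.80) = 1.6 × 10⁻³ → stable
The 107–213 m interval has Δρ < 0: lighter water underlies denser water.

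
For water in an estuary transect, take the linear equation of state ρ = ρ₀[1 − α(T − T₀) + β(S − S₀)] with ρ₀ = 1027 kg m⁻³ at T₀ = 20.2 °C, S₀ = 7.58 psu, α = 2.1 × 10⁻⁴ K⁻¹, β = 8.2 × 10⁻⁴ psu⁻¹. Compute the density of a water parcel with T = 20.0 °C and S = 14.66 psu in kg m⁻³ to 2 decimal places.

1033.01 kg m⁻³

T − T₀ = -0.2 K, S − S₀ = +7.08 psu.
Bracket = 1 − α·(-0.2) + β·(+7.08) = 1 + (5.8476 × 10⁻³) = 1.0058476.
ρ = 1027 × 1.0058476 = 1033.01 kg m⁻³.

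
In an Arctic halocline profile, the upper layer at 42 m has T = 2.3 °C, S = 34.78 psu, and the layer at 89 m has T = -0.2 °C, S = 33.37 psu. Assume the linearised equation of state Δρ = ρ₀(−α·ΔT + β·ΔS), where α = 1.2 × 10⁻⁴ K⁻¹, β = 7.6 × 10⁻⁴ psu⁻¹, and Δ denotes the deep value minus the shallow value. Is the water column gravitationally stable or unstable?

unstable

ΔT = -0.2 − 2.3 = -2.5 K and ΔS = 33.37 − 34.78 = -1.41 psu (deep − shallow).
−αΔT = 3.00 × 10⁻⁴; βΔS = -1.0716 × 10⁻³; sum Δρ/ρ₀ = -7.716 × 10⁻⁴.
Δρ/ρ₀ < 0, so Δρ < 0: deeper water is lighter → statically unstable; the column would overturn.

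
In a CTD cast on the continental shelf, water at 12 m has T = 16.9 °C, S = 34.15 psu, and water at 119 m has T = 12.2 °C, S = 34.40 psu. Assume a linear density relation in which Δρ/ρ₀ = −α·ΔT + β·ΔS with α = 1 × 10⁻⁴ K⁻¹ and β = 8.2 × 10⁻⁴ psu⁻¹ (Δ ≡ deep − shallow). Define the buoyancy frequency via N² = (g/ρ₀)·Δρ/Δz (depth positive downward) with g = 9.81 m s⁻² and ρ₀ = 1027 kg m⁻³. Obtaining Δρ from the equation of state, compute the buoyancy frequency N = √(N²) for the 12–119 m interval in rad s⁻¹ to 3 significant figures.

7.87 × 10⁻³ rad s⁻¹

ΔT = -4.7 K, ΔS = +0.25 psu (deep − shallow).
Δρ/ρ₀ = −αΔT + βΔS = 4.70 × 10⁻⁴ + 2.05 × 10⁻⁴ = 6.75 × 10⁻⁴, so Δρ ≈ 0.6932 kg m⁻³.
N² = (g/ρ₀)·Δρ/Δz = g·(Δρ/ρ₀)/Δz = 9.81 × 6.75 × 10⁻⁴ / 107 = 6.1886 × 10⁻⁵ s⁻².
N = √(6.1886 × 10⁻⁵) = 7.8668 × 10⁻³ rad s⁻¹ ≈ 7.87 × 10⁻³ rad s⁻¹.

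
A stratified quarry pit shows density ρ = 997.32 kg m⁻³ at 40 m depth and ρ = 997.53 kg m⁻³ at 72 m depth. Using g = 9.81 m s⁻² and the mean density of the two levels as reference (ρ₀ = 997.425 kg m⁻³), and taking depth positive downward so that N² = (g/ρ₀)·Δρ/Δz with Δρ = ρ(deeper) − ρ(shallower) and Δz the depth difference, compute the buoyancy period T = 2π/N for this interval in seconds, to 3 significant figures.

Δρ = 997.53 − 997.32 = 0.21 kg m⁻³ over Δz = 72 − 40 = 32 m.
N² = (9.81/997.425) × (0.21/32) = 6.4544 × 10⁻⁵ s⁻².
N = √(6.4544 × 10⁻⁵) = 8.0339 × 10⁻³ rad s⁻¹, so T = 2π/N = 782.08 s ≈ 782 s.
A positive N² confirms static stability across the interval.

782 s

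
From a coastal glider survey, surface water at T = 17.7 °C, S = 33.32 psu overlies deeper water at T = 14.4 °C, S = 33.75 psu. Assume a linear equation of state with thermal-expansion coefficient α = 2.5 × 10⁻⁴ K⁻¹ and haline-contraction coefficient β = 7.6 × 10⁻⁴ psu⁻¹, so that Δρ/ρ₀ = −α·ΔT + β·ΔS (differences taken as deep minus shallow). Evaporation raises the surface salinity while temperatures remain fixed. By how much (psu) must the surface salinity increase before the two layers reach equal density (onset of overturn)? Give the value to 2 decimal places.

Neutral buoyancy requires −α(T_deep − T_surf) + β(S_deep − S_surf′) = 0.
S_surf′ = S_deep − (α/β)·ΔT = 33.75 − (2.5 × 10⁻⁴/7.6 × 10⁻⁴)·(-3.3) = 34.8355 psu.
Increase required: 34.8355 − 33.32 = 1.5155 psu.

1.52 psu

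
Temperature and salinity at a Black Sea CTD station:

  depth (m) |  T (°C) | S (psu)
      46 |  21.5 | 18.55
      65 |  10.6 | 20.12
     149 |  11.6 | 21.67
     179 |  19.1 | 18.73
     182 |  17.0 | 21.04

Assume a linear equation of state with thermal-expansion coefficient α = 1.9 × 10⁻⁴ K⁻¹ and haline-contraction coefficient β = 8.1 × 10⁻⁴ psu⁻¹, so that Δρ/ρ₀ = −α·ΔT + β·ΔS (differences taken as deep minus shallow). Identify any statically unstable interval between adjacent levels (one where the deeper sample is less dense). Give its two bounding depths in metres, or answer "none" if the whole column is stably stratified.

Evaluate Δρ/ρ₀ = −αΔT + βΔS across each adjacent pair:
  46–65 m: −αΔT+βΔS = −(1.9 × 10⁻⁴)(-10.9)+(8.1 × 10⁻⁴)(+1.57) = 3.3 × 10⁻³ → stable
  65–149 m: −αΔT+βΔS = −(1.9 × 10⁻⁴)(+1.0)+(8.1 × 10⁻⁴)(+1.55) = 1.1 × 10⁻³ → stable
  149–179 m: −αΔT+βΔS = −(1.9 × 10⁻⁴)(+7.5)+(8.1 × 10⁻⁴)(-2.94) = -3.8 × 10⁻³ → UNSTABLE
  179–182 m: −αΔT+βΔS = −(1.9 × 10⁻⁴)(-2.1)+(8.1 × 10⁻⁴)(+2.31) = 2.3 × 10⁻³ → stable
The 149–179 m interval has Δρ < 0: lighter water underlies denser water.

149–179 m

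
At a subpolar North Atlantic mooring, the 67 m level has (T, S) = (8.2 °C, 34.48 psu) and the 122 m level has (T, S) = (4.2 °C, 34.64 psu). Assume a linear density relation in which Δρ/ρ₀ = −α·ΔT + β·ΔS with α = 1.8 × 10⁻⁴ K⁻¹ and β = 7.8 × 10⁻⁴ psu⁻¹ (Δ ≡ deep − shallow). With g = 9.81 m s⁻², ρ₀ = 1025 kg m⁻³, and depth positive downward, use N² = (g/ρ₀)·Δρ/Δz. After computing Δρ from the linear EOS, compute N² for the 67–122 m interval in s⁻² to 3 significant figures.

1.51 × 10⁻⁴ s⁻²

ΔT = -4.0 K, ΔS = +0.16 psu (deep − shallow).
Δρ/ρ₀ = −αΔT + βΔS = 7.20 × 10⁻⁴ + 1.248 × 10⁻⁴ = 8.448 × 10⁻⁴, so Δρ ≈ 0.8659 kg m⁻³.
N² = (g/ρ₀)·Δρ/Δz = g·(Δρ/ρ₀)/Δz = 9.81 × 8.448 × 10⁻⁴ / 55 = 1.5068 × 10⁻⁴ s⁻² ≈ 1.51 × 10⁻⁴ s⁻².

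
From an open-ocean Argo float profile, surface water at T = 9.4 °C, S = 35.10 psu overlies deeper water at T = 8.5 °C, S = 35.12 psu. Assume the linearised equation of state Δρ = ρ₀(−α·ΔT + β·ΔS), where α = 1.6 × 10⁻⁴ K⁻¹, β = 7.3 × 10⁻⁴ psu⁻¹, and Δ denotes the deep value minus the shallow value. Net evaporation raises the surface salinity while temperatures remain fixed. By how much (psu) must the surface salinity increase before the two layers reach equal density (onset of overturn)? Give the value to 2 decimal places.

0.22 psu

Neutral buoyancy requires −α(T_deep − T_surf) + β(S_deep − S_surf′) = 0.
S_surf′ = S_deep − (α/β)·ΔT = 35.12 − (1.6 × 10⁻⁴/7.3 × 10⁻⁴)·(-0.9) = 35.3173 psu.
Increase required: 35.3173 − 35.10 = 0.2173 psu.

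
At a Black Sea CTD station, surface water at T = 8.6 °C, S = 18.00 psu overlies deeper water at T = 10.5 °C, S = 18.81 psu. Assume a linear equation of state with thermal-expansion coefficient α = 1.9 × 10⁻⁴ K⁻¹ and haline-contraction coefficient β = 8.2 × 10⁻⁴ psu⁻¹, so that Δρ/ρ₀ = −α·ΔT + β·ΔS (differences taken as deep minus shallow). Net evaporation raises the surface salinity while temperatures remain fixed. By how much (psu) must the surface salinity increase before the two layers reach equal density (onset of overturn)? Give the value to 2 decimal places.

0.37 psu

Neutral buoyancy requires −α(T_deep − T_surf) + β(S_deep − S_surf′) = 0.
S_surf′ = S_deep − (α/β)·ΔT = 18.81 − (1.9 × 10⁻⁴/8.2 × 10⁻⁴)·(+1.9) = 18.3698 psu.
Increase required: 18.3698 − 18.00 = 0.3698 psu.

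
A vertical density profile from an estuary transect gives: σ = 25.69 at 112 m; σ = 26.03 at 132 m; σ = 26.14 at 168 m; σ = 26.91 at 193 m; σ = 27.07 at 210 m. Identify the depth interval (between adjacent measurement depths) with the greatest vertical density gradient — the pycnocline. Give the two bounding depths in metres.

168–193 m

Compute the density gradient over each adjacent pair:
  112–132 m: Δρ/Δz = 0.34/20 = 0.017 kg m⁻⁴
  132–168 m: Δρ/Δz = 0.11/36 = 3.1 × 10⁻³ kg m⁻⁴
  168–193 m: Δρ/Δz = 0.77/25 = 0.031 kg m⁻⁴
  193–210 m: Δρ/Δz = 0.16/17 = 9.4 × 10⁻³ kg m⁻⁴
The largest gradient is in the 168–193 m interval — the pycnocline.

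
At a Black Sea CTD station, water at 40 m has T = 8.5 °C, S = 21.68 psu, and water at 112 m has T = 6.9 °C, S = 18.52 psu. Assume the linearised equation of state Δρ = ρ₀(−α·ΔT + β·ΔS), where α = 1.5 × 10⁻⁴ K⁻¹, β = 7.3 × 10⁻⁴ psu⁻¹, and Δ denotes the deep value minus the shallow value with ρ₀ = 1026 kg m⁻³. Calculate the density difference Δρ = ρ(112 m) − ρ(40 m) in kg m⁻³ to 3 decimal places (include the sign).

-2.121 kg m⁻³

ΔT = -1.6 K, ΔS = -3.16 psu (deep − shallow).
Δρ/ρ₀ = −(1.5 × 10⁻⁴)(-1.6) + (7.3 × 10⁻⁴)(-3.16) = -2.0668 × 10⁻³.
Δρ = 1026 × (-2.0668 × 10⁻³) = -2.121 kg m⁻³.
Negative Δρ: lighter below, statically unstable.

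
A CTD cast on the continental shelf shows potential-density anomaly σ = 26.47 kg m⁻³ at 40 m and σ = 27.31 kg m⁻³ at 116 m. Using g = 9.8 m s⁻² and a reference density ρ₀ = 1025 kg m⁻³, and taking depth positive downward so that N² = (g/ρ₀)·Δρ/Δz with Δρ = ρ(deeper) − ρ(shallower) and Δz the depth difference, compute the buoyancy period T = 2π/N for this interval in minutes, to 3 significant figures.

10.2 min

Δρ = 1027.31 − 1026.47 = 0.84 kg m⁻³ over Δz = 116 − 40 = 76 m.
N² = (9.8/1025) × (0.84/76) = 1.0567 × 10⁻⁴ s⁻².
N = √(1.0567 × 10⁻⁴) = 0.010280 rad s⁻¹, so T = 2π/N = 611.20 s = 10.187 min ≈ 10.2 min.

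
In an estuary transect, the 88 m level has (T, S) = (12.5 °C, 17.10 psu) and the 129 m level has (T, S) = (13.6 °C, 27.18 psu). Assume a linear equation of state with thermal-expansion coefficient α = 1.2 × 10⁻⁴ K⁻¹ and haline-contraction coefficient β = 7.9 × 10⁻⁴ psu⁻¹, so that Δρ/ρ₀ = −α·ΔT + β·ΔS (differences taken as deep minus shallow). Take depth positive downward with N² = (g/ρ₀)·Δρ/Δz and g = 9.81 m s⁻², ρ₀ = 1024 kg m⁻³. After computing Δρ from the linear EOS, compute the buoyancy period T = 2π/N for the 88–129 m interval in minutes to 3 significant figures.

2.42 min

ΔT = +1.1 K, ΔS = +10.08 psu (deep − shallow).
Δρ/ρ₀ = −αΔT + βΔS = -1.32 × 10⁻⁴ + 7.9632 × 10⁻³ = 7.8312 × 10⁻³, so Δρ ≈ 8.019 kg m⁻³.
N² = (g/ρ₀)·Δρ/Δz = g·(Δρ/ρ₀)/Δz = 9.81 × 7.8312 × 10⁻³ / 41 = 1.8738 × 10⁻³ s⁻².
N = √(1.8738 × 10⁻³) = 0.043287 rad s⁻¹ → T = 2π/N = 145.15 s = 2.4192 min ≈ 2.42 min.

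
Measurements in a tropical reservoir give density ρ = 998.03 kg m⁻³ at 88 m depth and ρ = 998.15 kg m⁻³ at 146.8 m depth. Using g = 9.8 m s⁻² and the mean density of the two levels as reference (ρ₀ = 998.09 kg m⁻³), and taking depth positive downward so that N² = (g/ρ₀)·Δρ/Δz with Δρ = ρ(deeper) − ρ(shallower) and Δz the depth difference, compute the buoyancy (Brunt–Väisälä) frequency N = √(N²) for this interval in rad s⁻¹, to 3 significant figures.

4.48 × 10⁻³ rad s⁻¹

Δρ = 998.15 − 998.03 = 0.12 kg m⁻³ over Δz = 146.8 − 88 = 58.8 m.
N² = (9.8/998.09) × (0.12/58.8) = 2.0038 × 10⁻⁵ s⁻².
N = √(2.0038 × 10⁻⁵) = 4.4764 × 10⁻³ rad s⁻¹ ≈ 4.48 × 10⁻³ rad s⁻¹.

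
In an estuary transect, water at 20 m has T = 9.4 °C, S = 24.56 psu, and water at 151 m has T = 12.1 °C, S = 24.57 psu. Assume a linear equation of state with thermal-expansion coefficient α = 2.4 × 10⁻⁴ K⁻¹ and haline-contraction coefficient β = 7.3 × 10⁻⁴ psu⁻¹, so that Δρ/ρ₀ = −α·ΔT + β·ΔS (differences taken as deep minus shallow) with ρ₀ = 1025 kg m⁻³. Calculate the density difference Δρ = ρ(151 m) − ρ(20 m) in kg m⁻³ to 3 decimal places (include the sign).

-0.657 kg m⁻³

ΔT = +2.7 K, ΔS = +0.01 psu (deep − shallow).
Δρ/ρ₀ = −(2.4 × 10⁻⁴)(+2.7) + (7.3 × 10⁻⁴)(+0.01) = -6.407 × 10⁻⁴.
Δρ = 1025 × (-6.407 × 10⁻⁴) = -0.657 kg m⁻³.
Negative Δρ: lighter below, statically unstable.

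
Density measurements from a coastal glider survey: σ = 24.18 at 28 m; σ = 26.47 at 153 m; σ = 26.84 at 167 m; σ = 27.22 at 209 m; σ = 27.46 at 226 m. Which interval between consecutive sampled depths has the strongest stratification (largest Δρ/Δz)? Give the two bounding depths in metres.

153–167 m

Compute the density gradient over each adjacent pair:
  28–153 m: Δρ/Δz = 2.29/125 = 0.018 kg m⁻⁴
  153–167 m: Δρ/Δz = 0.37/14 = 0.026 kg m⁻⁴
  167–209 m: Δρ/Δz = 0.38/42 = 9.0 × 10⁻³ kg m⁻⁴
  209–226 m: Δρ/Δz = 0.24/17 = 0.014 kg m⁻⁴
The largest gradient is in the 153–167 m interval — the pycnocline.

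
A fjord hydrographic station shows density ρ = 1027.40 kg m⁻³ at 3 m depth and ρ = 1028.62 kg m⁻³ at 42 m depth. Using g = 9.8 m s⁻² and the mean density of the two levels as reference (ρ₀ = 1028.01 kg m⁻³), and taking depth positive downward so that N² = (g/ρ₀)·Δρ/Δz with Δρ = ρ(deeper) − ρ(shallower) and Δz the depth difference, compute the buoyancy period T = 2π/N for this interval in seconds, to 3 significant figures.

Δρ = 1028.62 − 1027.40 = 1.22 kg m⁻³ over Δz = 42 − 3 = 39 m.
N² = (9.8/1028.01) × (1.22/39) = 2.9821 × 10⁻⁴ s⁻².
N = √(2.9821 × 10⁻⁴) = 0.017269 rad s⁻¹, so T = 2π/N = 363.84 s ≈ 364 s.

364 s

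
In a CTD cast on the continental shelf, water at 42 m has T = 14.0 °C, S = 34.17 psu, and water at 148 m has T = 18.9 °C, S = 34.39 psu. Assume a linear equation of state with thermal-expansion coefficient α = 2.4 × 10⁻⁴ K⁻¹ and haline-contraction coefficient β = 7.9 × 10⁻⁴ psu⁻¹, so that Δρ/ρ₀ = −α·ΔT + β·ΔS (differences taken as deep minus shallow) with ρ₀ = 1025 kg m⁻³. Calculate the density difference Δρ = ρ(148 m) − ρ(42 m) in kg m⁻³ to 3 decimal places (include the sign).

-1.027 kg m⁻³

ΔT = +4.9 K, ΔS = +0.22 psu (deep − shallow).
Δρ/ρ₀ = −(2.4 × 10⁻⁴)(+4.9) + (7.9 × 10⁻⁴)(+0.22) = -1.0022 × 10⁻³.
Δρ = 1025 × (-1.0022 × 10⁻³) = -1.027 kg m⁻³.
Negative Δρ: lighter below, statically unstable.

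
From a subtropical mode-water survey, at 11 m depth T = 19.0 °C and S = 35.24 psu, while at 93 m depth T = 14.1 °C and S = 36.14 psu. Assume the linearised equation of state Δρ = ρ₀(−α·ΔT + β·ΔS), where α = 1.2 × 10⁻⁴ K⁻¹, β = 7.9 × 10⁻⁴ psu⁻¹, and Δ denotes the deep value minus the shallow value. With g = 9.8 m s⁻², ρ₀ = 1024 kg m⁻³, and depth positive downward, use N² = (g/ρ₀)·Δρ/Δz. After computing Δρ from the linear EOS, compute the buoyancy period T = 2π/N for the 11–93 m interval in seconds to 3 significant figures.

ΔT = -4.9 K, ΔS = +0.90 psu (deep − shallow).
Δρ/ρ₀ = −αΔT + βΔS = 5.88 × 10⁻⁴ + 7.11 × 10⁻⁴ = 1.299 × 10⁻³, so Δρ ≈ 1.330 kg m⁻³.
N² = (g/ρ₀)·Δρ/Δz = g·(Δρ/ρ₀)/Δz = 9.8 × 1.299 × 10⁻³ / 82 = 1.5525 × 10⁻⁴ s⁻².
N = √(1.5525 × 10⁻⁴) = 0.012460 rad s⁻¹ → T = 2π/N = 504.27 s ≈ 504 s.

504 s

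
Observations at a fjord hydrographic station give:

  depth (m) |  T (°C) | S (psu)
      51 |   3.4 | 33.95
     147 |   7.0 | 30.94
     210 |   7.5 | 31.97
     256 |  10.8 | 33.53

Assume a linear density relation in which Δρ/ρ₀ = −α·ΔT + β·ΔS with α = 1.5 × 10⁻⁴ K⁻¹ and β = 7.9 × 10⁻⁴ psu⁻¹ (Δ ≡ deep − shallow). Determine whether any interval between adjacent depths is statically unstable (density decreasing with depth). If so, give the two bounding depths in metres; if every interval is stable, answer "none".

Evaluate Δρ/ρ₀ = −αΔT + βΔS across each adjacent pair:
  51–147 m: −αΔT+βΔS = −(1.5 × 10⁻⁴)(+3.6)+(7.9 × 10⁻⁴)(-3.01) = -2.9 × 10⁻³ → UNSTABLE
  147–210 m: −αΔT+βΔS = −(1.5 × 10⁻⁴)(+0.5)+(7.9 × 10⁻⁴)(+1.03) = 7.4 × 10⁻⁴ → stable
  210–256 m: −αΔT+βΔS = −(1.5 × 10⁻⁴)(+3.3)+(7.9 × 10⁻⁴)(+1.56) = 7.4 × 10⁻⁴ → stable
The 51–147 m interval has Δρ < 0: lighter water underlies denser water.

51–147 m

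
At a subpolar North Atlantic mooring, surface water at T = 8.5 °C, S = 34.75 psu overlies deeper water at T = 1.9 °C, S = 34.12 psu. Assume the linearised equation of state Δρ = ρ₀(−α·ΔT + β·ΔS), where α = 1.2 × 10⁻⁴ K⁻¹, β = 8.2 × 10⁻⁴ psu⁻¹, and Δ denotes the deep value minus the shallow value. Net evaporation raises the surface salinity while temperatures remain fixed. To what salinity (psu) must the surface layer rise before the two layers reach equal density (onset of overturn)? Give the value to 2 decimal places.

Neutral buoyancy requires −α(T_deep − T_surf) + β(S_deep − S_surf′) = 0.
S_surf′ = S_deep − (α/β)·ΔT = 34.12 − (1.2 × 10⁻⁴/8.2 × 10⁻⁴)·(-6.6) = 35.0859 psu.
Increase required: 35.0859 − 34.75 = 0.3359 psu.

35.09 psu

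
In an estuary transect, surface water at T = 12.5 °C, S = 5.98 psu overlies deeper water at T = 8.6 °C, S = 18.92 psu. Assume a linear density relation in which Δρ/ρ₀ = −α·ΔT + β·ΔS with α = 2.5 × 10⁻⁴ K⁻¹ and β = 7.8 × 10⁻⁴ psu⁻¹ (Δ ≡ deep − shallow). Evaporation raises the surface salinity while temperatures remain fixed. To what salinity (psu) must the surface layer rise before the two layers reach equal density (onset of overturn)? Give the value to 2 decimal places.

20.17 psu

Neutral buoyancy requires −α(T_deep − T_surf) + β(S_deep − S_surf′) = 0.
S_surf′ = S_deep − (α/β)·ΔT = 18.92 − (2.5 × 10⁻⁴/7.8 × 10⁻⁴)·(-3.9) = 20.1700 psu.
Increase required: 20.1700 − 5.98 = 14.1900 psu.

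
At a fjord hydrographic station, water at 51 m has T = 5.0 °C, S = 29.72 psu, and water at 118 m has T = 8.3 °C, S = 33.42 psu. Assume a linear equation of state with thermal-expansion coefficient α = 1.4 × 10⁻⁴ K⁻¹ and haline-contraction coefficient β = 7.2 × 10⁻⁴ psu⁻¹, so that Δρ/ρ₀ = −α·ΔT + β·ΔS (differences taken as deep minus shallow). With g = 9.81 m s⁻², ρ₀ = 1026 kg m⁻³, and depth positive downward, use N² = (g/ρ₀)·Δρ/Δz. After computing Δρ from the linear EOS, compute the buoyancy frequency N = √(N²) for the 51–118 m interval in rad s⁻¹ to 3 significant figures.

0.0180 rad s⁻¹

ΔT = +3.3 K, ΔS = +3.70 psu (deep − shallow).
Δρ/ρ₀ = −αΔT + βΔS = -4.62 × 10⁻⁴ + 2.664 × 10⁻³ = 2.202 × 10⁻³, so Δρ ≈ 2.259 kg m⁻³.
N² = (g/ρ₀)·Δρ/Δz = g·(Δρ/ρ₀)/Δz = 9.81 × 2.202 × 10⁻³ / 67 = 3.2241 × 10⁻⁴ s⁻².
N = √(3.2241 × 10⁻⁴) = 0.017956 rad s⁻¹ ≈ 0.0180 rad s⁻¹.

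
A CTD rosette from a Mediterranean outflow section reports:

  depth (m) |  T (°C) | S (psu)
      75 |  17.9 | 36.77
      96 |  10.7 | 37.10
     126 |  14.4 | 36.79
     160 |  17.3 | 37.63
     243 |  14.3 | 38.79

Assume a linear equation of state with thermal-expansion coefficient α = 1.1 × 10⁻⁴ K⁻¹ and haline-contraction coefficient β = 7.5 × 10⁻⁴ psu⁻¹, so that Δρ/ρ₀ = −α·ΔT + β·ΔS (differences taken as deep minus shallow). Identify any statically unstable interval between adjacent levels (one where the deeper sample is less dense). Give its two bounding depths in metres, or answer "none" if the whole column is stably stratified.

96–126 m

Evaluate Δρ/ρ₀ = −αΔT + βΔS across each adjacent pair:
  75–96 m: −αΔT+βΔS = −(1.1 × 10⁻⁴)(-7.2)+(7.5 × 10⁻⁴)(+0.33) = 1.0 × 10⁻³ → stable
  96–126 m: −αΔT+βΔS = −(1.1 × 10⁻⁴)(+3.7)+(7.5 × 10⁻⁴)(-0.31) = -6.4 × 10⁻⁴ → UNSTABLE
  126–160 m: −αΔT+βΔS = −(1.1 × 10⁻⁴)(+2.9)+(7.5 × 10⁻⁴)(+0.84) = 3.1 × 10⁻⁴ → stable
  160–243 m: −αΔT+βΔS = −(1.1 × 10⁻⁴)(-3.0)+(7.5 × 10⁻⁴)(+1.16) = 1.2 × 10⁻³ → stable
The 96–126 m interval has Δρ < 0: lighter water underlies denser water.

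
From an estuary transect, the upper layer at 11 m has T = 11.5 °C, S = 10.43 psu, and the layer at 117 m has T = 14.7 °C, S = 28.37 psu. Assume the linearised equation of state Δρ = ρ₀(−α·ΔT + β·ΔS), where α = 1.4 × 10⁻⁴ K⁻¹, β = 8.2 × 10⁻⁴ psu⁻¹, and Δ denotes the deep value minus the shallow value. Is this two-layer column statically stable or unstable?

stable

ΔT = 14.7 − 11.5 = +3.2 K and ΔS = 28.37 − 10.43 = +17.94 psu (deep − shallow).
−αΔT = -4.48 × 10⁻⁴; βΔS = 0.0147108; sum Δρ/ρ₀ = 0.0142628.
Δρ/ρ₀ > 0, so Δρ > 0: deeper water is denser → statically stable.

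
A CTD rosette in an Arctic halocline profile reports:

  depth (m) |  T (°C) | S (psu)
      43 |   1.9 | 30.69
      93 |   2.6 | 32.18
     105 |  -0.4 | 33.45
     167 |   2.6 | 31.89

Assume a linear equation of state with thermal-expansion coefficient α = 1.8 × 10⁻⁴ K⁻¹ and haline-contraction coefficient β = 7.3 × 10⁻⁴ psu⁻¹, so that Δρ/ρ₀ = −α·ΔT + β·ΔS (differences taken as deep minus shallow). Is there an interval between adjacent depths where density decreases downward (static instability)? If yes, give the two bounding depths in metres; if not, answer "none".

Evaluate Δρ/ρ₀ = −αΔT + βΔS across each adjacent pair:
  43–93 m: −αΔT+βΔS = −(1.8 × 10⁻⁴)(+0.7)+(7.3 × 10⁻⁴)(+1.49) = 9.6 × 10⁻⁴ → stable
  93–105 m: −αΔT+βΔS = −(1.8 × 10⁻⁴)(-3.0)+(7.3 × 10⁻⁴)(+1.27) = 1.5 × 10⁻³ → stable
  105–167 m: −αΔT+βΔS = −(1.8 × 10⁻⁴)(+3.0)+(7.3 × 10⁻⁴)(-1.56) = -1.7 × 10⁻³ → UNSTABLE
The 105–167 m interval has Δρ < 0: lighter water underlies denser water.

105–167 m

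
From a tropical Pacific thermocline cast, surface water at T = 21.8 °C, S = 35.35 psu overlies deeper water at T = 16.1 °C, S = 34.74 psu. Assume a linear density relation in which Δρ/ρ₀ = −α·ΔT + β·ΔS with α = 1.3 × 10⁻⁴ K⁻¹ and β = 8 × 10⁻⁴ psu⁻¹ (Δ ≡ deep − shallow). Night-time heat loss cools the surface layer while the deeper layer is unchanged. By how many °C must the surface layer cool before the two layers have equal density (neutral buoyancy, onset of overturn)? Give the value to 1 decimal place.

1.9 °C

Neutral buoyancy requires Δρ = 0, i.e. −α(T_deep − T_surf′) + β(S_deep − S_surf) = 0.
T_surf′ = T_deep − (β/α)·ΔS = 16.1 − (8 × 10⁻⁴/1.3 × 10⁻⁴)·(-0.61) = 19.854 °C.
Cooling required: 21.8 − (19.854) = 1.946 °C.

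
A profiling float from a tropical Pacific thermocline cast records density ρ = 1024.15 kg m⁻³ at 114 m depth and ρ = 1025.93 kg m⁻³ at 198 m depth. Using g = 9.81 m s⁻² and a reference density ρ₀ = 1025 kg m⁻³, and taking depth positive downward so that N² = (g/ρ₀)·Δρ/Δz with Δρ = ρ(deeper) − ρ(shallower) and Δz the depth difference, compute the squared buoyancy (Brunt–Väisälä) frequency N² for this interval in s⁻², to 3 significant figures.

Δρ = 1025.93 − 1024.15 = 1.78 kg m⁻³ over Δz = 198 − 114 = 84 m.
N² = (9.81/1025) × (1.78/84) = 2.0281 × 10⁻⁴ s⁻² ≈ 2.03 × 10⁻⁴ s⁻².

2.03 × 10⁻⁴ s⁻²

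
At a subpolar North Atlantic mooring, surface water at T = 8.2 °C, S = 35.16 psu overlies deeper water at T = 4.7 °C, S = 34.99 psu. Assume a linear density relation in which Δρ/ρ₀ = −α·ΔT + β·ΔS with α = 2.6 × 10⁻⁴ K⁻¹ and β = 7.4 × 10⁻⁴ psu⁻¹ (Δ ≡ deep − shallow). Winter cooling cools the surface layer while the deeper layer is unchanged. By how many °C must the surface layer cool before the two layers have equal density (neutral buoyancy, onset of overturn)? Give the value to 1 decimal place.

3.0 °C

Neutral buoyancy requires Δρ = 0, i.e. −α(T_deep − T_surf′) + β(S_deep − S_surf) = 0.
T_surf′ = T_deep − (β/α)·ΔS = 4.7 − (7.4 × 10⁻⁴/2.6 × 10⁻⁴)·(-0.17) = 5.184 °C.
Cooling required: 8.2 − (5.184) = 3.016 °C.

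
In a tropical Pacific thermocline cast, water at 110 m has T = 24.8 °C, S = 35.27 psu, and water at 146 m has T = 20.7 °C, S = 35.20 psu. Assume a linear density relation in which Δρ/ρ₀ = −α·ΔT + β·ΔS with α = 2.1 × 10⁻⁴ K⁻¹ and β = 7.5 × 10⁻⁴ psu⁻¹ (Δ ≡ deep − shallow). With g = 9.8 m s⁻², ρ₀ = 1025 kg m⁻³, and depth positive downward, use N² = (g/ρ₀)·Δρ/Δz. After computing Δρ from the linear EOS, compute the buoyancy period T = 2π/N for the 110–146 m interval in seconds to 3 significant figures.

424 s

ΔT = -4.1 K, ΔS = -0.07 psu (deep − shallow).
Δρ/ρ₀ = −αΔT + βΔS = 8.61 × 10⁻⁴ − 5.25 × 10⁻⁵ = 8.085 × 10⁻⁴, so Δρ ≈ 0.8287 kg m⁻³.
N² = (g/ρ₀)·Δρ/Δz = g·(Δρ/ρ₀)/Δz = 9.8 × 8.085 × 10⁻⁴ / 36 = 2.2009 × 10⁻⁴ s⁻².
N = √(2.2009 × 10⁻⁴) = 0.014835 rad s⁻¹ → T = 2π/N = 423.54 s ≈ 424 s.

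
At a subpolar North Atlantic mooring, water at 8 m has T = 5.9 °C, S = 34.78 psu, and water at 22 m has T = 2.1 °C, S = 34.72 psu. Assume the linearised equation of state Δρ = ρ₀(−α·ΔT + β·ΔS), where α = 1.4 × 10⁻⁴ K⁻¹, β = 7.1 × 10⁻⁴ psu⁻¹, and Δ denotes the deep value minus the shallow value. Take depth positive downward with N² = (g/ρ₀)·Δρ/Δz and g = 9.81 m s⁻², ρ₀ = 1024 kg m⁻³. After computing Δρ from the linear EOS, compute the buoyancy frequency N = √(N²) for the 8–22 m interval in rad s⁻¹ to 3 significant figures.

ΔT = -3.8 K, ΔS = -0.06 psu (deep − shallow).
Δρ/ρ₀ = −αΔT + βΔS = 5.32 × 10⁻⁴ − 4.26 × 10⁻⁵ = 4.894 × 10⁻⁴, so Δρ ≈ 0.5011 kg m⁻³.
N² = (g/ρ₀)·Δρ/Δz = g·(Δρ/ρ₀)/Δz = 9.81 × 4.894 × 10⁻⁴ / 14 = 3.4293 × 10⁻⁴ s⁻².
N = √(3.4293 × 10⁻⁴) = 0.018518 rad s⁻¹ ≈ 0.0185 rad s⁻¹.

0.0185 rad s⁻¹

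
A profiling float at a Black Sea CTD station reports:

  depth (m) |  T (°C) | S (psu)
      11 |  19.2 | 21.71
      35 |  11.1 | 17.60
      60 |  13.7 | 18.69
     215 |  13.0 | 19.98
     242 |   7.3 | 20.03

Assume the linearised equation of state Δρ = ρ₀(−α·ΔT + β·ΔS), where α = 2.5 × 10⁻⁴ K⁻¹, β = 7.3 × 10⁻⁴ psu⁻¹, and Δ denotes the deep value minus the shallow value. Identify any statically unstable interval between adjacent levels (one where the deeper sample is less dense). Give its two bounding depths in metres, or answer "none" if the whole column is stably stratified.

Evaluate Δρ/ρ₀ = −αΔT + βΔS across each adjacent pair:
  11–35 m: −αΔT+βΔS = −(2.5 × 10⁻⁴)(-8.1)+(7.3 × 10⁻⁴)(-4.11) = -9.8 × 10⁻⁴ → UNSTABLE
  35–60 m: −αΔT+βΔS = −(2.5 × 10⁻⁴)(+2.6)+(7.3 × 10⁻⁴)(+1.09) = 1.5 × 10⁻⁴ → stable
  60–215 m: −αΔT+βΔS = −(2.5 × 10⁻⁴)(-0.7)+(7.3 × 10⁻⁴)(+1.29) = 1.1 × 10⁻³ → stable
  215–242 m: −αΔT+βΔS = −(2.5 × 10⁻⁴)(-5.7)+(7.3 × 10⁻⁴)(+0.05) = 1.5 × 10⁻³ → stable
The 11–35 m interval has Δρ < 0: lighter water underlies denser water.

11–35 m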